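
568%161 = 85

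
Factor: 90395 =5^1 * 101^1 * 179^1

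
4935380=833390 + 4101990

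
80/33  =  80/33  =  2.42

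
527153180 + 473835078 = 1000988258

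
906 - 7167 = -6261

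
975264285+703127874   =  1678392159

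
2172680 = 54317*40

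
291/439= 291/439 = 0.66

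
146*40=5840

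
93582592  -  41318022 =52264570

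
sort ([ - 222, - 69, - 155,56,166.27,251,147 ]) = [ - 222, - 155,  -  69,56,147,166.27,251] 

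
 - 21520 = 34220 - 55740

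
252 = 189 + 63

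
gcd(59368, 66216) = 8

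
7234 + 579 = 7813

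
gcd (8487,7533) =9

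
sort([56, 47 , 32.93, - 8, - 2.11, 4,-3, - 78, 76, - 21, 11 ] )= [ - 78 , - 21, - 8, - 3, - 2.11,4, 11,32.93 , 47, 56, 76]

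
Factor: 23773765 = 5^1*29^1*127^1*1291^1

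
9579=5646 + 3933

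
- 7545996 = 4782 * ( - 1578)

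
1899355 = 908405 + 990950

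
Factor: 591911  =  433^1 *1367^1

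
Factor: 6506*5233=2^1 * 3253^1*5233^1 = 34045898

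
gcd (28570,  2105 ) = 5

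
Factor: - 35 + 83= 2^4*3^1 = 48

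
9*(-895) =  -8055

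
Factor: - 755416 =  - 2^3*94427^1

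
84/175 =12/25 = 0.48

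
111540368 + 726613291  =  838153659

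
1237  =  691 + 546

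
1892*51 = 96492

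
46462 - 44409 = 2053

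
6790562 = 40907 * 166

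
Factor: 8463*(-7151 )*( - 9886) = 598289973918 = 2^1  *  3^1*7^1*13^1*31^1*4943^1*7151^1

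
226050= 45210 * 5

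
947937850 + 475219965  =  1423157815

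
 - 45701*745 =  - 34047245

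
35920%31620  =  4300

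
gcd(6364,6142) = 74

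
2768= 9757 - 6989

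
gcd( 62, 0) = 62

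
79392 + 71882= 151274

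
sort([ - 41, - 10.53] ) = [ - 41, - 10.53 ]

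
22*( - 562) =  - 12364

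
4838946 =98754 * 49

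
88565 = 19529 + 69036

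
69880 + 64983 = 134863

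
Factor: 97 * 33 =3201= 3^1*11^1 * 97^1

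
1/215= 1/215  =  0.00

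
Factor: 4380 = 2^2*3^1*5^1*73^1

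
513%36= 9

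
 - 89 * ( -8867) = 789163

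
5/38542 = 5/38542 = 0.00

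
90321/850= 5313/50 = 106.26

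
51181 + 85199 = 136380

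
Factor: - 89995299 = -3^1*79^1 * 379727^1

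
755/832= 755/832 = 0.91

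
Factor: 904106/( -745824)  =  -2^( - 4)*3^(-1)*7^1 * 17^(-1)*457^( - 1)*64579^1 = -  452053/372912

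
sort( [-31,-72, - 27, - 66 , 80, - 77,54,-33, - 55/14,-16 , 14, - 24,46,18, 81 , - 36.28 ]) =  [ - 77,-72,-66, - 36.28, - 33, - 31, - 27,-24 , - 16 , - 55/14,14, 18,  46,54,  80,81] 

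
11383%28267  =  11383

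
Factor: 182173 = 67^1 * 2719^1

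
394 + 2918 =3312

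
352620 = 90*3918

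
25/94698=25/94698 = 0.00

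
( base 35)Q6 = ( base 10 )916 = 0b1110010100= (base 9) 1227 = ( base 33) rp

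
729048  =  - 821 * ( - 888 ) 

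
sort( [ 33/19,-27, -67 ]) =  [ - 67 , - 27,33/19 ]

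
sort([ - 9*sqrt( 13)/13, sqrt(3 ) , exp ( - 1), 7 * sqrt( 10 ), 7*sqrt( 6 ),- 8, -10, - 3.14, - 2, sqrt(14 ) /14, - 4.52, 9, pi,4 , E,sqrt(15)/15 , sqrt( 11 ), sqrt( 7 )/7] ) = [ - 10, - 8, - 4.52, - 3.14,  -  9 * sqrt( 13)/13,  -  2, sqrt( 15)/15, sqrt( 14 )/14 , exp( - 1 ), sqrt( 7 ) /7, sqrt( 3), E, pi, sqrt( 11), 4, 9, 7*sqrt( 6 ), 7* sqrt(10)] 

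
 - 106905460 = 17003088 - 123908548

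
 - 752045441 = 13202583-765248024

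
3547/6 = 3547/6 = 591.17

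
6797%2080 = 557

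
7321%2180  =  781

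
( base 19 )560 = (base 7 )5411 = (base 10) 1919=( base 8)3577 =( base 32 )1rv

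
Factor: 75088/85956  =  76/87= 2^2*3^(-1)*19^1*29^( - 1) 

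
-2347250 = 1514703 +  - 3861953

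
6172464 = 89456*69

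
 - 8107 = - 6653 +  - 1454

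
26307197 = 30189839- 3882642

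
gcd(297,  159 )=3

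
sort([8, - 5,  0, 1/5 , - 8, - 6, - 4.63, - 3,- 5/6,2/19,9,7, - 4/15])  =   [-8, - 6,-5, - 4.63,-3, - 5/6 ,-4/15,0,  2/19, 1/5,  7,  8, 9]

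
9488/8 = 1186 = 1186.00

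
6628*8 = 53024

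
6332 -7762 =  - 1430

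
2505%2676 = 2505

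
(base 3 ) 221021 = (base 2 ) 1010101010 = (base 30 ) mm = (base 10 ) 682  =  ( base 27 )P7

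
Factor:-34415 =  -5^1 * 6883^1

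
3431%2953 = 478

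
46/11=46/11 = 4.18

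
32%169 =32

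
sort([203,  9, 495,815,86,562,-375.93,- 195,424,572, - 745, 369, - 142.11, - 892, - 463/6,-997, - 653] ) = [ - 997, - 892, - 745,-653, - 375.93, - 195, - 142.11, - 463/6,9 , 86,203,369,424,495,562,  572 , 815 ]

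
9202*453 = 4168506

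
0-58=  - 58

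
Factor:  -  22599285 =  - 3^1 * 5^1*1506619^1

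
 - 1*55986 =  - 55986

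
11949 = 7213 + 4736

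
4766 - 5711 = -945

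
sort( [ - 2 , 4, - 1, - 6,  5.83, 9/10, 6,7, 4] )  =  [  -  6 ,-2 , - 1,9/10, 4,  4 , 5.83 , 6,7 ]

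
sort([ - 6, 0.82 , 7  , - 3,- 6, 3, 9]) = [-6, - 6, - 3,0.82, 3, 7, 9] 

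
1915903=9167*209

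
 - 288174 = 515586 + - 803760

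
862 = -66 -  - 928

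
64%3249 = 64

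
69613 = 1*69613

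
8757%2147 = 169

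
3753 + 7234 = 10987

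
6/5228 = 3/2614 =0.00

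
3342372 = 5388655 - 2046283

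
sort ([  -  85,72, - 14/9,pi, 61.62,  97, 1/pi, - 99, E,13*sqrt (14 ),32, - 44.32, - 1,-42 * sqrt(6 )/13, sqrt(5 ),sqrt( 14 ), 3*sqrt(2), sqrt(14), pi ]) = [ - 99, - 85, - 44.32, - 42*sqrt( 6 )/13, - 14/9, - 1, 1/pi, sqrt(5 ), E , pi, pi, sqrt( 14 ), sqrt(14 ), 3  *sqrt(2), 32, 13*sqrt ( 14 ), 61.62, 72, 97]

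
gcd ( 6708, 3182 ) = 86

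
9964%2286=820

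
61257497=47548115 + 13709382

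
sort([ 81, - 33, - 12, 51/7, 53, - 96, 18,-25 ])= [ - 96, - 33, - 25, - 12, 51/7,18,  53, 81 ] 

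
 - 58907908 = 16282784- 75190692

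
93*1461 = 135873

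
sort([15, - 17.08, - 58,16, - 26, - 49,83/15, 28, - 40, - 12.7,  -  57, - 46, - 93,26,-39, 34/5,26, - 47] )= [ - 93,- 58 , - 57 ,  -  49, - 47, - 46,-40, - 39, - 26, - 17.08, - 12.7, 83/15,34/5, 15,16, 26, 26,28] 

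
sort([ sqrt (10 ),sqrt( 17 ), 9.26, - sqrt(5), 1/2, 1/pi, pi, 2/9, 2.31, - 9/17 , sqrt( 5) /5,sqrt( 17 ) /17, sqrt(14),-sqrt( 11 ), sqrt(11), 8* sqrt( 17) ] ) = [-sqrt( 11), -sqrt( 5 ), - 9/17, 2/9, sqrt( 17) /17,1/pi, sqrt( 5)/5, 1/2, 2.31, pi,  sqrt(10),sqrt ( 11),sqrt( 14) , sqrt( 17),  9.26, 8 * sqrt(17) ]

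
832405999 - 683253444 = 149152555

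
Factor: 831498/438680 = 2^( - 2)*3^1*5^( - 1 ) * 11^( - 1) *139^1   =  417/220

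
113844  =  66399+47445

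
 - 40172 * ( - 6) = 241032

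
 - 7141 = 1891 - 9032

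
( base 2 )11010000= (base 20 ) A8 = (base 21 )9j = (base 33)6A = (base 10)208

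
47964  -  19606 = 28358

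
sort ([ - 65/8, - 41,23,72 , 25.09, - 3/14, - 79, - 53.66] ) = [ - 79,  -  53.66, - 41,- 65/8, - 3/14, 23, 25.09 , 72 ] 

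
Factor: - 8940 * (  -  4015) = 2^2*3^1  *  5^2 * 11^1 * 73^1*149^1  =  35894100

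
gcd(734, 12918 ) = 2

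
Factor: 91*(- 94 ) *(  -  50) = 2^2* 5^2*7^1*13^1*47^1 = 427700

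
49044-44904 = 4140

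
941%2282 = 941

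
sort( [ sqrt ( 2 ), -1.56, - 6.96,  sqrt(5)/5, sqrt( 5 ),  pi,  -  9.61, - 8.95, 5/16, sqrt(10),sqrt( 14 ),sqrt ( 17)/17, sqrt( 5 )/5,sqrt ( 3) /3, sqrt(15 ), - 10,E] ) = [-10, - 9.61, - 8.95, - 6.96, - 1.56,sqrt ( 17) /17, 5/16, sqrt( 5)/5, sqrt ( 5) /5,sqrt ( 3)/3, sqrt( 2 ) , sqrt( 5) , E,pi , sqrt(10 ),sqrt( 14), sqrt(15 ) ] 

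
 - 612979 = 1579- 614558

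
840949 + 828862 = 1669811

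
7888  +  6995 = 14883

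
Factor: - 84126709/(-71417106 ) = 2^( - 1 )*3^( - 3)*23^1*29^1 * 79^( - 1)*16741^ ( - 1 )* 126127^1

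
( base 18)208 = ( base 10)656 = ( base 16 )290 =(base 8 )1220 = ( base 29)MI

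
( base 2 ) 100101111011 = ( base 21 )5AC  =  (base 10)2427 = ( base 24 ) 453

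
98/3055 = 98/3055 = 0.03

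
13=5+8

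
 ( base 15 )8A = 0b10000010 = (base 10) 130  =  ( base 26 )50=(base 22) 5k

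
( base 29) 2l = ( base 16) 4F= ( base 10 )79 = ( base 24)37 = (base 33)2D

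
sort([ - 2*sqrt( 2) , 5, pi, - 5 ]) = [  -  5, - 2*sqrt( 2), pi, 5]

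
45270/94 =481+28/47  =  481.60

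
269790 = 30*8993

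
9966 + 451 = 10417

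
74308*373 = 27716884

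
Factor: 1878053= 1878053^1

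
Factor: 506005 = 5^1*17^1*5953^1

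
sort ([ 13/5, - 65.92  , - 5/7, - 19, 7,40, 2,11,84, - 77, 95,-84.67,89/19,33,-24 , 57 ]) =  [ - 84.67, - 77, - 65.92, - 24, - 19,- 5/7,2, 13/5,89/19,7 , 11, 33,  40,57,84,95 ] 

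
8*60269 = 482152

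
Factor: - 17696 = -2^5*7^1*79^1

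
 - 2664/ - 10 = 1332/5 = 266.40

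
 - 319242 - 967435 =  - 1286677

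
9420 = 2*4710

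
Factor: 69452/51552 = 97/72 = 2^( - 3)  *3^(-2)*97^1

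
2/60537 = 2/60537 = 0.00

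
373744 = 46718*8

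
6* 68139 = 408834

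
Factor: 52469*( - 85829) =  - 4503361801 = - 71^1*739^1*85829^1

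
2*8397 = 16794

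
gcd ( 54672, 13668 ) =13668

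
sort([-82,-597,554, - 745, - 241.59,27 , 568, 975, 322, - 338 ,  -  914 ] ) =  [ - 914,-745,-597, - 338, - 241.59,-82,27,322, 554,568, 975]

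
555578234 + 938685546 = 1494263780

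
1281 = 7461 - 6180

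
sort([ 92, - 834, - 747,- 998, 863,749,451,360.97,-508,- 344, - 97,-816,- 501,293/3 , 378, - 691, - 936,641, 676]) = [ - 998, - 936,-834, - 816, - 747,  -  691, - 508, -501,-344, - 97,92 , 293/3,360.97, 378, 451,641,676, 749,863 ] 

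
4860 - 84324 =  - 79464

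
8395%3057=2281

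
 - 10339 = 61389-71728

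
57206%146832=57206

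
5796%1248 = 804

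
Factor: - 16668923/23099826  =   - 2^( - 1 )*3^ ( - 1)*197^ ( - 1)*953^1*17491^1 * 19543^( - 1 ) 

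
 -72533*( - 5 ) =362665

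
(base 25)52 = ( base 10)127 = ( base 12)A7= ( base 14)91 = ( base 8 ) 177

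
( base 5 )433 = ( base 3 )11101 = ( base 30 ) 3S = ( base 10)118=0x76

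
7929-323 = 7606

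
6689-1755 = 4934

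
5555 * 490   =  2721950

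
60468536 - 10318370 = 50150166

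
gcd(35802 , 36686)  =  442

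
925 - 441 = 484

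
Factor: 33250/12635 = 50/19= 2^1 *5^2*19^ (-1)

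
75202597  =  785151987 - 709949390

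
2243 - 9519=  - 7276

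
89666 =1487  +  88179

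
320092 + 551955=872047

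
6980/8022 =3490/4011 = 0.87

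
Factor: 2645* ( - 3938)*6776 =  -  70578883760 = - 2^4*5^1* 7^1 *11^3*23^2*179^1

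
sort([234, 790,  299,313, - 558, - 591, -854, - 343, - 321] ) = [ - 854,- 591, - 558, - 343  , - 321,234,  299,313,790]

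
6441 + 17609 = 24050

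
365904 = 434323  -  68419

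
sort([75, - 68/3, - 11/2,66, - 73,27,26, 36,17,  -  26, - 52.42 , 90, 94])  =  [  -  73, - 52.42, - 26, - 68/3, - 11/2, 17,26,27,36, 66, 75,90,94]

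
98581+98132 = 196713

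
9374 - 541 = 8833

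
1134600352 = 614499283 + 520101069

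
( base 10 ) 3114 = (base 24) 59i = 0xc2a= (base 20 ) 7FE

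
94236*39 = 3675204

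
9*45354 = 408186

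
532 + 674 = 1206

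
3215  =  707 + 2508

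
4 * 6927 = 27708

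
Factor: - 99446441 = -113^1*880057^1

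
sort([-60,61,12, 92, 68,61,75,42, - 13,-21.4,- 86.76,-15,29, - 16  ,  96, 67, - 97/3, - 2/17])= [  -  86.76 ,-60, - 97/3, - 21.4, - 16,  -  15, - 13,- 2/17,12,29,42, 61,61, 67,68, 75,92,96 ] 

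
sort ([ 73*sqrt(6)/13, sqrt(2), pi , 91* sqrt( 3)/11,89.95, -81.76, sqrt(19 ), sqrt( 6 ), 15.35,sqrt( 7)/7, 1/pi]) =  [ - 81.76,  1/pi,sqrt( 7) /7, sqrt( 2), sqrt(6),pi, sqrt( 19),73 * sqrt( 6)/13, 91*sqrt( 3)/11,15.35 , 89.95]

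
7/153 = 7/153=0.05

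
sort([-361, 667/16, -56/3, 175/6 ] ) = [ - 361, - 56/3, 175/6 , 667/16 ]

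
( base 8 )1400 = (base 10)768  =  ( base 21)1FC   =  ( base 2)1100000000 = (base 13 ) 471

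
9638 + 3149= 12787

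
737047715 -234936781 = 502110934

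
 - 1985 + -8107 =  - 10092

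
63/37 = 1 + 26/37= 1.70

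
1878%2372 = 1878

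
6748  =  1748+5000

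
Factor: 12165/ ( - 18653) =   -  15/23 = -3^1*5^1  *  23^(-1) 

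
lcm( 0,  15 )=0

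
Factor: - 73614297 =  - 3^1*53^1*462983^1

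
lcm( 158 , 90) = 7110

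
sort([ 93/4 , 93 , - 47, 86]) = [-47,93/4, 86, 93]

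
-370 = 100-470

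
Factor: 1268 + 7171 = 3^1*29^1 *97^1 =8439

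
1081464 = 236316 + 845148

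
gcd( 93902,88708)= 2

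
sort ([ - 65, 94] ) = [ - 65,94]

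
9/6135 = 3/2045 = 0.00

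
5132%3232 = 1900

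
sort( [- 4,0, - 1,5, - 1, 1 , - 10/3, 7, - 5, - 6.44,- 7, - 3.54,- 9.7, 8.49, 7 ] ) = [ - 9.7, - 7, - 6.44,  -  5, - 4, - 3.54,- 10/3,-1, - 1 , 0, 1,5, 7,7,8.49] 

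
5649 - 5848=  - 199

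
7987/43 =185 + 32/43 = 185.74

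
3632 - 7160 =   -  3528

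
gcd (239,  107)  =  1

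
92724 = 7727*12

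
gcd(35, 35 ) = 35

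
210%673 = 210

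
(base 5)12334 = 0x3c9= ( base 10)969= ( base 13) 597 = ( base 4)33021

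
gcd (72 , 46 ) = 2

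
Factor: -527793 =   -  3^1*7^1*41^1* 613^1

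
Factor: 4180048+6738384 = 2^5*7^1*79^1*617^1 = 10918432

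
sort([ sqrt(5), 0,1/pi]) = [ 0, 1/pi,  sqrt(5)]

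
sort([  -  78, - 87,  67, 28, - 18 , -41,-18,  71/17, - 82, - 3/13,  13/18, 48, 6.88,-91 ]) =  [  -  91,-87,-82, - 78, - 41 , - 18, - 18, - 3/13, 13/18, 71/17, 6.88, 28,48, 67 ]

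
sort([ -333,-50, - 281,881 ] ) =[  -  333,- 281,-50,881 ] 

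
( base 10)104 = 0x68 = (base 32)38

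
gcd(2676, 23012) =4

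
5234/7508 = 2617/3754 = 0.70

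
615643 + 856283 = 1471926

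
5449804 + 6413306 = 11863110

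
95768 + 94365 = 190133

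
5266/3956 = 1+655/1978 = 1.33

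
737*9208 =6786296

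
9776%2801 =1373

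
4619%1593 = 1433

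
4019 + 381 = 4400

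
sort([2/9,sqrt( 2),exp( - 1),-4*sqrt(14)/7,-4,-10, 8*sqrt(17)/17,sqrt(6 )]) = [-10, - 4, - 4*sqrt( 14) /7, 2/9, exp(-1),sqrt ( 2),8* sqrt(17 ) /17,  sqrt(6)]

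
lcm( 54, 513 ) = 1026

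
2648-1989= 659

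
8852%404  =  368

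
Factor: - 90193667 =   -  1051^1 * 85817^1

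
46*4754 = 218684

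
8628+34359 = 42987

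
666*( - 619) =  - 412254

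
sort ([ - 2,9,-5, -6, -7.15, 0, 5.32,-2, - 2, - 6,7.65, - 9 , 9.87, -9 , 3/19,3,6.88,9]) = [ - 9,  -  9,  -  7.15, - 6,-6 , - 5,  -  2,-2 , - 2,  0,3/19,  3, 5.32, 6.88 , 7.65,9, 9,9.87]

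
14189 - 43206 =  - 29017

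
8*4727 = 37816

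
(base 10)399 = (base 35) BE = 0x18F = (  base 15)1B9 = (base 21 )J0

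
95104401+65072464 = 160176865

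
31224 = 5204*6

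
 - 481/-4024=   481/4024 =0.12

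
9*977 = 8793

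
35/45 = 7/9  =  0.78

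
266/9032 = 133/4516 = 0.03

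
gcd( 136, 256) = 8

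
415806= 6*69301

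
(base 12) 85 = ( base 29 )3E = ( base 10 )101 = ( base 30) 3B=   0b1100101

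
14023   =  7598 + 6425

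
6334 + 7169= 13503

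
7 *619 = 4333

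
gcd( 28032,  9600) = 384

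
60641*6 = 363846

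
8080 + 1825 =9905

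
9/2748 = 3/916=0.00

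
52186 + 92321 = 144507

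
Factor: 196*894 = 175224 = 2^3*3^1 * 7^2*149^1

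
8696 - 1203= 7493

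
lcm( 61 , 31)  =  1891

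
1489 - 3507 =-2018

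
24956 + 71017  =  95973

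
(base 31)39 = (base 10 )102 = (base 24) 46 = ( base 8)146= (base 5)402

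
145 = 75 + 70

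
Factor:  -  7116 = -2^2*3^1*593^1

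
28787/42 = 28787/42 = 685.40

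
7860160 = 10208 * 770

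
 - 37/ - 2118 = 37/2118 = 0.02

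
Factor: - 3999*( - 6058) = 2^1 * 3^1*13^1*31^1*43^1*233^1 = 24225942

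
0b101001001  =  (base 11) 27a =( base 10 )329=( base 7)650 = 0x149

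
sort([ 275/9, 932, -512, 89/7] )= [  -  512,89/7,  275/9,932] 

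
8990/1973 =8990/1973 = 4.56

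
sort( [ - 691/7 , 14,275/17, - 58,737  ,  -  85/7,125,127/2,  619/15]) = [ - 691/7,- 58, - 85/7,14,275/17, 619/15, 127/2,125,  737]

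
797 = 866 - 69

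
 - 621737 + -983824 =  - 1605561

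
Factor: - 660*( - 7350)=4851000 = 2^3*3^2 * 5^3 * 7^2* 11^1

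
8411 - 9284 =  - 873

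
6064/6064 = 1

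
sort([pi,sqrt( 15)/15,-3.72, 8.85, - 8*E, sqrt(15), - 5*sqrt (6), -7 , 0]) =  [ - 8*E, - 5*sqrt( 6),- 7,  -  3.72,0,sqrt(15)/15, pi , sqrt (15) , 8.85]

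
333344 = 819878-486534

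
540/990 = 6/11 = 0.55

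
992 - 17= 975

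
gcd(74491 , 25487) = 1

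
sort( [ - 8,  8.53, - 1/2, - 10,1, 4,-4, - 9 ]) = [ - 10,  -  9, - 8, - 4,-1/2,1, 4,8.53 ]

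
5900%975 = 50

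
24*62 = 1488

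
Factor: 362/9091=2^1*181^1 * 9091^( - 1 )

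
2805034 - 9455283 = - 6650249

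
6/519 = 2/173 = 0.01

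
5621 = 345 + 5276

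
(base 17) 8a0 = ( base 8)4662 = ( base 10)2482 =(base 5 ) 34412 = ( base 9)3357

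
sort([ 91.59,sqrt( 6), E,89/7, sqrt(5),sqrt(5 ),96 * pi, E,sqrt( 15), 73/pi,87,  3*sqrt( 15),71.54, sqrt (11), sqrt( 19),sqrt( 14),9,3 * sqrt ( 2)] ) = [sqrt(5), sqrt(5), sqrt( 6), E,E,sqrt ( 11),sqrt(14), sqrt(15),3 * sqrt( 2 ), sqrt( 19 ), 9,3*sqrt ( 15),89/7,73/pi, 71.54, 87,91.59,96*pi ]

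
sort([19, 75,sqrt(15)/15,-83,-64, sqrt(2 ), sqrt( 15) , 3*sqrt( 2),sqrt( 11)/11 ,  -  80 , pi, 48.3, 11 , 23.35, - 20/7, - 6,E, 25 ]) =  [ - 83,-80,  -  64, - 6, - 20/7 , sqrt(15)/15,sqrt( 11)/11, sqrt( 2),  E , pi,  sqrt(15), 3*sqrt( 2 ) , 11,19,23.35,25,48.3, 75]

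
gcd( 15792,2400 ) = 48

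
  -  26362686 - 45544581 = -71907267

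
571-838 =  - 267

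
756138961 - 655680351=100458610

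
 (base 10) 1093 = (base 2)10001000101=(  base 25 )1II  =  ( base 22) 25f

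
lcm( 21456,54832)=493488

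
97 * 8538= 828186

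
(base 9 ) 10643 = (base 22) ee2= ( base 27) 9jc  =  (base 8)15656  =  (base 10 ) 7086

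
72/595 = 72/595 = 0.12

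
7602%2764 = 2074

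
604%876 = 604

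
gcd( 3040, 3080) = 40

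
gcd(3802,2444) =2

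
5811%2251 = 1309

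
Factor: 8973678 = 2^1*3^1 *7^1*213659^1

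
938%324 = 290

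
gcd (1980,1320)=660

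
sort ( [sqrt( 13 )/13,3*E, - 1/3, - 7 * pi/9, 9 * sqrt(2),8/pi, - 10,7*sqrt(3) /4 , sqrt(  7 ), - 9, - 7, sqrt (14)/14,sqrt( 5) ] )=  [-10 , - 9, - 7, - 7*pi/9, - 1/3, sqrt( 14) /14  ,  sqrt( 13 )/13,sqrt (5 ),8/pi, sqrt( 7)  ,  7*sqrt (3) /4,3*E,9*sqrt( 2) ] 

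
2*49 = 98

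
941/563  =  941/563 =1.67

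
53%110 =53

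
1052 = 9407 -8355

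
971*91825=89162075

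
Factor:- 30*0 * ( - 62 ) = 0^1 =0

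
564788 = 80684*7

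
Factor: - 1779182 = -2^1*37^1*24043^1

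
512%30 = 2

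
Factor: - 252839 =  - 23^1*10993^1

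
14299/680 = 21 + 19/680 = 21.03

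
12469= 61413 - 48944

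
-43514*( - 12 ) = 522168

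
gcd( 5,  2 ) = 1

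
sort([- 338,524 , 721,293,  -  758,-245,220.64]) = [ - 758,-338, - 245,220.64, 293, 524, 721] 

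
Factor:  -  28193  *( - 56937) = 3^1*11^2*233^1*18979^1 = 1605224841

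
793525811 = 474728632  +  318797179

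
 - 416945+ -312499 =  - 729444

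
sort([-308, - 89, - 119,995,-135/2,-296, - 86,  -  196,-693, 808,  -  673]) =[ - 693,-673, - 308, - 296, - 196, - 119,  -  89,- 86, - 135/2, 808, 995]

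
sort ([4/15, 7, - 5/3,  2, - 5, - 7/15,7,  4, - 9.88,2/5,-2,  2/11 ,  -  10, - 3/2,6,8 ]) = [  -  10, - 9.88, - 5, - 2,-5/3 , - 3/2, - 7/15 , 2/11,4/15,2/5,2, 4,6, 7, 7,8]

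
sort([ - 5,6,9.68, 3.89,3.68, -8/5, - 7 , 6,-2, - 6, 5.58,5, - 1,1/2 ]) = [-7, - 6, - 5, - 2,-8/5, - 1,1/2,  3.68, 3.89,5,5.58, 6, 6, 9.68 ]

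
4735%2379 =2356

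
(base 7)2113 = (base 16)2E9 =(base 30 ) op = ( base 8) 1351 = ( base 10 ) 745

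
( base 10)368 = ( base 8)560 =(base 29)CK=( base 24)f8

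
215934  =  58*3723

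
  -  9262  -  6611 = -15873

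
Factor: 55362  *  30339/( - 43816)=  -  2^(  -  2 )*3^3*3371^1*5477^ ( - 1 )*9227^1= - 839813859/21908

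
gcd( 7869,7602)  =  3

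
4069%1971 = 127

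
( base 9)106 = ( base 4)1113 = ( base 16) 57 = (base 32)2N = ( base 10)87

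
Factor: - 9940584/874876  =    -  2485146/218719 = - 2^1 * 3^1*31^2 * 431^1*218719^( - 1) 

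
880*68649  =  60411120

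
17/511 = 17/511 = 0.03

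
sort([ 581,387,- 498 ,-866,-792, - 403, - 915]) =[ - 915 ,-866,  -  792, -498, - 403, 387,581 ]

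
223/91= 223/91= 2.45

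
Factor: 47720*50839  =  2426037080 = 2^3*5^1*1193^1*50839^1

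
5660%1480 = 1220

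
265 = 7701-7436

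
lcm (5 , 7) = 35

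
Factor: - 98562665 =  - 5^1*43^1*617^1* 743^1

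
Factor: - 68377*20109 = -1374993093 = - 3^1*101^1*677^1*6703^1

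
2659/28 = 2659/28 = 94.96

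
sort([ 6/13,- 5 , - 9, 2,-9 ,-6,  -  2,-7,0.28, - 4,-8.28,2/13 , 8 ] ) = [ - 9, - 9 ,-8.28, - 7,-6, - 5, -4,-2, 2/13,  0.28, 6/13, 2, 8]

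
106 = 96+10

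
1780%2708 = 1780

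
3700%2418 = 1282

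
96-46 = 50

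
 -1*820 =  - 820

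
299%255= 44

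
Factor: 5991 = 3^1*1997^1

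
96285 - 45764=50521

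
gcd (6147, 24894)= 9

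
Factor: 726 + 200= 926 = 2^1*463^1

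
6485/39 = 166 + 11/39 = 166.28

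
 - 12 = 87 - 99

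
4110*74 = 304140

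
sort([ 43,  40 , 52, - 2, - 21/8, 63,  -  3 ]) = [-3, - 21/8,  -  2,40 , 43, 52,  63 ]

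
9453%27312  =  9453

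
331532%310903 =20629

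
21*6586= 138306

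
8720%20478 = 8720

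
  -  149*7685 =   -  1145065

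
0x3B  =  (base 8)73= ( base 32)1R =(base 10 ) 59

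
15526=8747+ 6779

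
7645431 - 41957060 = -34311629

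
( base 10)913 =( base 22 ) 1JB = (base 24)1E1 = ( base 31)te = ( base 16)391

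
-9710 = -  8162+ - 1548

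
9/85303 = 9/85303 = 0.00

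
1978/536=989/268   =  3.69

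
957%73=8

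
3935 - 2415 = 1520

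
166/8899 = 166/8899  =  0.02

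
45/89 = 45/89 =0.51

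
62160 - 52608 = 9552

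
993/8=124 + 1/8=124.12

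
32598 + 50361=82959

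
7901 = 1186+6715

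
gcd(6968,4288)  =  536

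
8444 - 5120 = 3324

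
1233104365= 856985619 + 376118746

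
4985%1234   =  49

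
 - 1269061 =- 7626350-  -  6357289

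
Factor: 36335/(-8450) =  - 43/10 =- 2^( - 1)*5^( - 1)*43^1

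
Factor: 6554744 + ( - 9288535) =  - 2733791^1 = - 2733791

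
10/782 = 5/391 = 0.01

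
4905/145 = 981/29  =  33.83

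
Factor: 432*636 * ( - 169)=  - 46433088 = - 2^6*3^4*13^2 * 53^1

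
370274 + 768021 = 1138295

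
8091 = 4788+3303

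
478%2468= 478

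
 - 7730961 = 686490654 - 694221615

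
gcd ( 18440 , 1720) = 40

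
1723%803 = 117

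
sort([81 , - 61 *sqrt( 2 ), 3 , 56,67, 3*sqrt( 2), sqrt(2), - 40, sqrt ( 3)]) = [ - 61*sqrt (2), - 40, sqrt(2 ),  sqrt( 3 ), 3, 3*sqrt(2), 56,67, 81 ]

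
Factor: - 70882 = - 2^1*7^1*61^1*83^1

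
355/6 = 59 + 1/6 = 59.17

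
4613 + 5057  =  9670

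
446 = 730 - 284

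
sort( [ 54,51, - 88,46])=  [ - 88,46, 51,54 ] 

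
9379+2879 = 12258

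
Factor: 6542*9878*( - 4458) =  - 288084323208=- 2^3*3^1*11^1*449^1* 743^1*3271^1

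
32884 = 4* 8221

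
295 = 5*59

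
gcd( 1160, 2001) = 29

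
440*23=10120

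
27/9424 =27/9424   =  0.00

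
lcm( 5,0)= 0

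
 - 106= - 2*53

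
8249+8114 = 16363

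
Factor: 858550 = 2^1*5^2 * 7^1 * 11^1*223^1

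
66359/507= 130 + 449/507 = 130.89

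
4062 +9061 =13123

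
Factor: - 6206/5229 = - 2^1 *3^ (-2 ) * 7^( - 1)*29^1*83^( - 1 )*107^1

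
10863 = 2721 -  - 8142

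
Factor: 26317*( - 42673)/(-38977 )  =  139^1*307^1*26317^1 *38977^(- 1) =1123025341/38977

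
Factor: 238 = 2^1*7^1 *17^1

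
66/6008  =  33/3004 = 0.01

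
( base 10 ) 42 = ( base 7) 60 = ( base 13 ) 33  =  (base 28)1e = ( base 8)52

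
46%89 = 46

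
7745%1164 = 761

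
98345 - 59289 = 39056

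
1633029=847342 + 785687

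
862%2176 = 862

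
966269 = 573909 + 392360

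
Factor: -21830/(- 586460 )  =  2^(-1)* 7^(-1 )*37^1*71^(- 1) = 37/994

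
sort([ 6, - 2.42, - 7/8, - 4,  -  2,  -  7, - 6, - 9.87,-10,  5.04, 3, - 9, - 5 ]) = [-10, - 9.87, - 9, - 7, - 6,- 5,  -  4, - 2.42,-2, - 7/8, 3, 5.04 , 6 ] 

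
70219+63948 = 134167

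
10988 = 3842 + 7146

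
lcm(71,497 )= 497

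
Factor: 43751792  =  2^4*7^1*113^1*3457^1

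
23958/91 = 23958/91 =263.27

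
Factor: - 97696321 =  - 6841^1*14281^1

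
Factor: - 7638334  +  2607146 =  - 5031188   =  - 2^2*137^1 * 9181^1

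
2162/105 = 2162/105 = 20.59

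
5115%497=145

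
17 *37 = 629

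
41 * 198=8118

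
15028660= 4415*3404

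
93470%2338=2288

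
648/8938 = 324/4469 = 0.07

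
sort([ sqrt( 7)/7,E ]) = [ sqrt (7)/7,E ] 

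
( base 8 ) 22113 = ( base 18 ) 1ac3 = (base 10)9291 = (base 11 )6a87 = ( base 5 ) 244131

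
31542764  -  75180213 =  - 43637449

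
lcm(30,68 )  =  1020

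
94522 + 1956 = 96478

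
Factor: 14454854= 2^1*233^1*31019^1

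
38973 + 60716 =99689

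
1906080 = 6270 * 304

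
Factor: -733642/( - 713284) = 2^ ( - 1 )*7^1 * 11^( - 1) * 43^( - 1)* 139^1 = 973/946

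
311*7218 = 2244798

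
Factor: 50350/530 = 95 = 5^1 *19^1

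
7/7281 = 7/7281   =  0.00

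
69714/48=1452 + 3/8 = 1452.38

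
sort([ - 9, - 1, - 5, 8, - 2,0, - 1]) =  [ -9, - 5, - 2, - 1,-1,0, 8] 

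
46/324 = 23/162  =  0.14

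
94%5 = 4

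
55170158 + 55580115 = 110750273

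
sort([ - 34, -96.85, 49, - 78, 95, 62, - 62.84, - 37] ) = [-96.85, - 78 , - 62.84, - 37, - 34 , 49  ,  62,  95 ]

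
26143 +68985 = 95128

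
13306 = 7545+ 5761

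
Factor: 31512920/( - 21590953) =  -  2^3*5^1* 787823^1*21590953^ ( -1 )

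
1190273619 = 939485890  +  250787729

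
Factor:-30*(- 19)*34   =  19380 = 2^2*3^1*5^1 * 17^1*19^1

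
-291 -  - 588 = 297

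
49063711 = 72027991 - 22964280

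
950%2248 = 950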